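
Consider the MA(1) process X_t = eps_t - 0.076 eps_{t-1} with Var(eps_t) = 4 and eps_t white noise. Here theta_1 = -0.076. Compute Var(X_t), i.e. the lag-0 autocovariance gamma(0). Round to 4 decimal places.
\gamma(0) = 4.0231

For an MA(q) process X_t = eps_t + sum_i theta_i eps_{t-i} with
Var(eps_t) = sigma^2, the variance is
  gamma(0) = sigma^2 * (1 + sum_i theta_i^2).
  sum_i theta_i^2 = (-0.076)^2 = 0.005776.
  gamma(0) = 4 * (1 + 0.005776) = 4 * 1.005776 = 4.023104, which rounds to 4.0231.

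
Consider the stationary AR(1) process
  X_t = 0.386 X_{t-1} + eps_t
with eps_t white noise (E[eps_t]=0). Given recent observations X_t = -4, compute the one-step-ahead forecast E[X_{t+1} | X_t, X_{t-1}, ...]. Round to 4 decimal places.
E[X_{t+1} \mid \mathcal F_t] = -1.5440

For an AR(p) model X_t = c + sum_i phi_i X_{t-i} + eps_t, the
one-step-ahead conditional mean is
  E[X_{t+1} | X_t, ...] = c + sum_i phi_i X_{t+1-i}.
Substitute known values:
  E[X_{t+1} | ...] = (0.386) * (-4)
                   = -1.5440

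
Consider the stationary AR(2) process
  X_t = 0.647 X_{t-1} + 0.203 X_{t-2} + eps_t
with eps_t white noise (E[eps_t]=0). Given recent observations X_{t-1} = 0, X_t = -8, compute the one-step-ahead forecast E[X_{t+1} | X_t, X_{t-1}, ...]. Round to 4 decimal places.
E[X_{t+1} \mid \mathcal F_t] = -5.1760

For an AR(p) model X_t = c + sum_i phi_i X_{t-i} + eps_t, the
one-step-ahead conditional mean is
  E[X_{t+1} | X_t, ...] = c + sum_i phi_i X_{t+1-i}.
Substitute known values:
  E[X_{t+1} | ...] = (0.647) * (-8) + (0.203) * (0)
                   = -5.1760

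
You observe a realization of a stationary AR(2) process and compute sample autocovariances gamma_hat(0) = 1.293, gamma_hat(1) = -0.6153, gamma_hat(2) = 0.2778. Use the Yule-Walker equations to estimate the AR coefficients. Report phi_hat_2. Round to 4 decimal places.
\hat\phi_{2} = -0.0150

The Yule-Walker equations for an AR(p) process read, in matrix form,
  Gamma_p phi = r_p,   with   (Gamma_p)_{ij} = gamma(|i - j|),
                       (r_p)_i = gamma(i),   i,j = 1..p.
Substitute the sample gammas (Toeplitz matrix and right-hand side of size 2):
  Gamma_p = [[1.293, -0.6153], [-0.6153, 1.293]]
  r_p     = [-0.6153, 0.2778]
Written out:
  1.293 phi_1 - 0.6153 phi_2 = -0.6153
  -0.6153 phi_1 + 1.293 phi_2 = 0.2778
Solve by Cramer's rule:
  det = gamma(0)^2 - gamma(1)^2 = (1.293)^2 - (-0.6153)^2 = 1.671849 - 0.37859409 = 1.29325491
  phi_hat_1 = [gamma(1) gamma(0) - gamma(1) gamma(2)] / det = [(-0.6153)(1.293) - (-0.6153)(0.2778)] / 1.29325491 = -0.62465256 / 1.29325491 = -0.483
  phi_hat_2 = [gamma(0) gamma(2) - gamma(1)^2] / det = [(1.293)(0.2778) - (-0.6153)^2] / 1.29325491 = -0.01939869 / 1.29325491 = -0.015
So phi_hat = [-0.4830, -0.0150].
Therefore phi_hat_2 = -0.0150.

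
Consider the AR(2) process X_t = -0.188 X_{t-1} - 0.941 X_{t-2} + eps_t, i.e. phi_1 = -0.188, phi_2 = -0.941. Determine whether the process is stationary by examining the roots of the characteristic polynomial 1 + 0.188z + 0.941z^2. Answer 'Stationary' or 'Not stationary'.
\text{Stationary}

The AR(p) characteristic polynomial is P(z) = 1 + 0.188z + 0.941z^2.
Stationarity requires all roots to lie outside the unit circle, i.e. |z| > 1 for every root.
Set 1 + (0.188) z + (0.941) z^2 = 0, i.e. a z^2 + b z + c = 0 with a = 0.941, b = 0.188, c = 1.
Discriminant D = b^2 - 4ac = (0.188)^2 - 4*(0.941)*1 = 0.035344 - (3.764) = -3.728656.
D < 0, so the roots are the complex-conjugate pair z = (-b +/- i sqrt(-D)) / (2a) = -0.0999 +/- 1.026i.
For a conjugate pair |z|^2 = z * conj(z) = (product of roots) = c/a = 1/(0.941) = 1.062699, so |z| = sqrt(1.062699) = 1.0309 for both roots.
Moduli of all roots: 1.0309, 1.0309.
All moduli strictly greater than 1? Yes.
Verdict: Stationary.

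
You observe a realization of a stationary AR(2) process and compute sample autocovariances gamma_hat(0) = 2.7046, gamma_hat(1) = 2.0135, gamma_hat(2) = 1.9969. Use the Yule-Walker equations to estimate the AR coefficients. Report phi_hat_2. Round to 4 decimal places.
\hat\phi_{2} = 0.4130

The Yule-Walker equations for an AR(p) process read, in matrix form,
  Gamma_p phi = r_p,   with   (Gamma_p)_{ij} = gamma(|i - j|),
                       (r_p)_i = gamma(i),   i,j = 1..p.
Substitute the sample gammas (Toeplitz matrix and right-hand side of size 2):
  Gamma_p = [[2.7046, 2.0135], [2.0135, 2.7046]]
  r_p     = [2.0135, 1.9969]
Written out:
  2.7046 phi_1 + 2.0135 phi_2 = 2.0135
  2.0135 phi_1 + 2.7046 phi_2 = 1.9969
Solve by Cramer's rule:
  det = gamma(0)^2 - gamma(1)^2 = (2.7046)^2 - (2.0135)^2 = 7.31486116 - 4.05418225 = 3.26067891
  phi_hat_1 = [gamma(1) gamma(0) - gamma(1) gamma(2)] / det = [(2.0135)(2.7046) - (2.0135)(1.9969)] / 3.26067891 = 1.42495395 / 3.26067891 = 0.437
  phi_hat_2 = [gamma(0) gamma(2) - gamma(1)^2] / det = [(2.7046)(1.9969) - (2.0135)^2] / 3.26067891 = 1.34663349 / 3.26067891 = 0.413
So phi_hat = [0.4370, 0.4130].
Therefore phi_hat_2 = 0.4130.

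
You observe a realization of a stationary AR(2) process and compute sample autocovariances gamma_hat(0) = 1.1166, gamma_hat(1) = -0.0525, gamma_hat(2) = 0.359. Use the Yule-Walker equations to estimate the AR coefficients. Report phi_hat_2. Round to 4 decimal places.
\hat\phi_{2} = 0.3200

The Yule-Walker equations for an AR(p) process read, in matrix form,
  Gamma_p phi = r_p,   with   (Gamma_p)_{ij} = gamma(|i - j|),
                       (r_p)_i = gamma(i),   i,j = 1..p.
Substitute the sample gammas (Toeplitz matrix and right-hand side of size 2):
  Gamma_p = [[1.1166, -0.0525], [-0.0525, 1.1166]]
  r_p     = [-0.0525, 0.359]
Written out:
  1.1166 phi_1 - 0.0525 phi_2 = -0.0525
  -0.0525 phi_1 + 1.1166 phi_2 = 0.359
Solve by Cramer's rule:
  det = gamma(0)^2 - gamma(1)^2 = (1.1166)^2 - (-0.0525)^2 = 1.24679556 - 0.00275625 = 1.24403931
  phi_hat_1 = [gamma(1) gamma(0) - gamma(1) gamma(2)] / det = [(-0.0525)(1.1166) - (-0.0525)(0.359)] / 1.24403931 = -0.039774 / 1.24403931 = -0.032
  phi_hat_2 = [gamma(0) gamma(2) - gamma(1)^2] / det = [(1.1166)(0.359) - (-0.0525)^2] / 1.24403931 = 0.39810315 / 1.24403931 = 0.32
So phi_hat = [-0.0320, 0.3200].
Therefore phi_hat_2 = 0.3200.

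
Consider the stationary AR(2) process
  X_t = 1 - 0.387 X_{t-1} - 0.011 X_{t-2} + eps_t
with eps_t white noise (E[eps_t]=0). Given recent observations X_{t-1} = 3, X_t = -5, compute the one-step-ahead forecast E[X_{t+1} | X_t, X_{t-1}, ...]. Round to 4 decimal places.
E[X_{t+1} \mid \mathcal F_t] = 2.9020

For an AR(p) model X_t = c + sum_i phi_i X_{t-i} + eps_t, the
one-step-ahead conditional mean is
  E[X_{t+1} | X_t, ...] = c + sum_i phi_i X_{t+1-i}.
Substitute known values:
  E[X_{t+1} | ...] = 1 + (-0.387) * (-5) + (-0.011) * (3)
                   = 2.9020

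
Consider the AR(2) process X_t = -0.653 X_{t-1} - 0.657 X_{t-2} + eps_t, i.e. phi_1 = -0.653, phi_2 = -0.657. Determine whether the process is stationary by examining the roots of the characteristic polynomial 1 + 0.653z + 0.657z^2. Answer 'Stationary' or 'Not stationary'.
\text{Stationary}

The AR(p) characteristic polynomial is P(z) = 1 + 0.653z + 0.657z^2.
Stationarity requires all roots to lie outside the unit circle, i.e. |z| > 1 for every root.
Set 1 + (0.653) z + (0.657) z^2 = 0, i.e. a z^2 + b z + c = 0 with a = 0.657, b = 0.653, c = 1.
Discriminant D = b^2 - 4ac = (0.653)^2 - 4*(0.657)*1 = 0.426409 - (2.628) = -2.201591.
D < 0, so the roots are the complex-conjugate pair z = (-b +/- i sqrt(-D)) / (2a) = -0.497 +/- 1.1292i.
For a conjugate pair |z|^2 = z * conj(z) = (product of roots) = c/a = 1/(0.657) = 1.52207, so |z| = sqrt(1.52207) = 1.2337 for both roots.
Moduli of all roots: 1.2337, 1.2337.
All moduli strictly greater than 1? Yes.
Verdict: Stationary.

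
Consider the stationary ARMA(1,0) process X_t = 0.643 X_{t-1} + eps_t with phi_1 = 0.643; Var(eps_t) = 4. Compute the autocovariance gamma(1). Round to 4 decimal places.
\gamma(1) = 4.3850

Multiply the model equation by X_{t-k} and take expectations. With theta_0 = psi_0 = 1 and psi_j the MA(infinity) weights, this gives
  gamma(k) - sum_i phi_i gamma(k-i) = c_k,
  c_k = sigma^2 * sum_{j=k..q} theta_j psi_{j-k}   (c_k = 0 for k > q),
using gamma(-m) = gamma(m).
Pure AR (q = 0): c_0 = sigma^2 = 4, c_k = 0 for k >= 1.
Equations for k = 0 and k = 1 (AR order 1):
  gamma(0) = phi_1 gamma(1) + c_0
  gamma(1) = phi_1 gamma(0) + c_1
Substituting the second into the first: gamma(0) (1 - phi_1^2) = c_0 + phi_1 c_1, so
  gamma(0) = c_0 / (1 - phi_1^2) = 4 / (1 - (0.643)^2) = 4 / 0.586551 = 6.819526.
  gamma(1) = phi_1 gamma(0) = (0.643)(6.819526) = 4.384955.
Therefore gamma(1) = 4.3850 (to 4 decimal places).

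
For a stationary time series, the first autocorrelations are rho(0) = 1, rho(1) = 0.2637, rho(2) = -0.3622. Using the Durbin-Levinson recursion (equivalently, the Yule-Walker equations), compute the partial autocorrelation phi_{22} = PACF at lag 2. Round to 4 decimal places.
\phi_{22} = -0.4640

The PACF at lag k is phi_{kk}, the last component of the solution
to the Yule-Walker system G_k phi = r_k where
  (G_k)_{ij} = rho(|i - j|), (r_k)_i = rho(i), i,j = 1..k.
Equivalently, Durbin-Levinson gives phi_{kk} iteratively:
  phi_{11} = rho(1)
  phi_{kk} = [rho(k) - sum_{j=1..k-1} phi_{k-1,j} rho(k-j)]
            / [1 - sum_{j=1..k-1} phi_{k-1,j} rho(j)],
  phi_{k,j} = phi_{k-1,j} - phi_{kk} phi_{k-1,k-j},  j = 1..k-1.
Step k = 1:
  phi_11 = rho(1) = 0.2637.
Step k = 2:
  phi_22 = [rho(2) - phi_11 rho(1)] / [1 - phi_11 rho(1)] = [-0.3622 - (0.2637)(0.2637)] / [1 - (0.2637)(0.2637)]
         = -0.43173769 / 0.93046231 = -0.464.
Therefore phi_{22} = -0.4640.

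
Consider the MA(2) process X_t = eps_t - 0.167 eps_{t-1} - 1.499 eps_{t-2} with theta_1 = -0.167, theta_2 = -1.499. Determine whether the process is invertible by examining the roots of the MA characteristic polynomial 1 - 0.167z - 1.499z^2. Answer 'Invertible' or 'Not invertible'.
\text{Not invertible}

The MA(q) characteristic polynomial is P(z) = 1 - 0.167z - 1.499z^2.
Invertibility requires all roots to lie outside the unit circle, i.e. |z| > 1 for every root.
Set 1 + (-0.167) z + (-1.499) z^2 = 0, i.e. a z^2 + b z + c = 0 with a = -1.499, b = -0.167, c = 1.
Discriminant D = b^2 - 4ac = (-0.167)^2 - 4*(-1.499)*1 = 0.027889 - (-5.996) = 6.023889.
D >= 0, so the roots are real: z = (-b +/- sqrt(D)) / (2a) = (0.167 +/- 2.454361) / (-2.998).
  z_1 = (0.167 + 2.454361) / (-2.998) = -0.8744,   |z_1| = 0.8744.
  z_2 = (0.167 - 2.454361) / (-2.998) = 0.763,   |z_2| = 0.763.
Moduli of all roots: 0.8744, 0.7630.
All moduli strictly greater than 1? No.
Verdict: Not invertible.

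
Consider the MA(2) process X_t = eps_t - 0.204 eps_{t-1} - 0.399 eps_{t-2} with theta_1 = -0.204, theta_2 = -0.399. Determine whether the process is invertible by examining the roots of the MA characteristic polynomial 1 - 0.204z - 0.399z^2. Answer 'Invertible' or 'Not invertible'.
\text{Invertible}

The MA(q) characteristic polynomial is P(z) = 1 - 0.204z - 0.399z^2.
Invertibility requires all roots to lie outside the unit circle, i.e. |z| > 1 for every root.
Set 1 + (-0.204) z + (-0.399) z^2 = 0, i.e. a z^2 + b z + c = 0 with a = -0.399, b = -0.204, c = 1.
Discriminant D = b^2 - 4ac = (-0.204)^2 - 4*(-0.399)*1 = 0.041616 - (-1.596) = 1.637616.
D >= 0, so the roots are real: z = (-b +/- sqrt(D)) / (2a) = (0.204 +/- 1.279694) / (-0.798).
  z_1 = (0.204 + 1.279694) / (-0.798) = -1.8593,   |z_1| = 1.8593.
  z_2 = (0.204 - 1.279694) / (-0.798) = 1.348,   |z_2| = 1.348.
Moduli of all roots: 1.8593, 1.3480.
All moduli strictly greater than 1? Yes.
Verdict: Invertible.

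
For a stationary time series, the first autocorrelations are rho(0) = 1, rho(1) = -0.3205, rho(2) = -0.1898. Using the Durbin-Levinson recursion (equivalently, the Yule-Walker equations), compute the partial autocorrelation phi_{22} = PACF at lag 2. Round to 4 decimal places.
\phi_{22} = -0.3260

The PACF at lag k is phi_{kk}, the last component of the solution
to the Yule-Walker system G_k phi = r_k where
  (G_k)_{ij} = rho(|i - j|), (r_k)_i = rho(i), i,j = 1..k.
Equivalently, Durbin-Levinson gives phi_{kk} iteratively:
  phi_{11} = rho(1)
  phi_{kk} = [rho(k) - sum_{j=1..k-1} phi_{k-1,j} rho(k-j)]
            / [1 - sum_{j=1..k-1} phi_{k-1,j} rho(j)],
  phi_{k,j} = phi_{k-1,j} - phi_{kk} phi_{k-1,k-j},  j = 1..k-1.
Step k = 1:
  phi_11 = rho(1) = -0.3205.
Step k = 2:
  phi_22 = [rho(2) - phi_11 rho(1)] / [1 - phi_11 rho(1)] = [-0.1898 - (-0.3205)(-0.3205)] / [1 - (-0.3205)(-0.3205)]
         = -0.29252025 / 0.89727975 = -0.326.
Therefore phi_{22} = -0.3260.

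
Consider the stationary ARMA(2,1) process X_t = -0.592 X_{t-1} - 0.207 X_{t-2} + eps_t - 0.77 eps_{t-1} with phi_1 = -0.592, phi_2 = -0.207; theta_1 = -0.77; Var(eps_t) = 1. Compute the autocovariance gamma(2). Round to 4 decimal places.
\gamma(2) = 0.6470

Multiply the model equation by X_{t-k} and take expectations. With theta_0 = psi_0 = 1 and psi_j the MA(infinity) weights, this gives
  gamma(k) - sum_i phi_i gamma(k-i) = c_k,
  c_k = sigma^2 * sum_{j=k..q} theta_j psi_{j-k}   (c_k = 0 for k > q),
using gamma(-m) = gamma(m).
psi-weights needed (psi_j = theta_j + sum_i phi_i psi_{j-i}):
  psi_1 = theta_1 + phi_1 = -0.77 + (-0.592) = -1.362
Right-hand sides:
  c_0 = sigma^2 (1 + theta_1 psi_1) = 1 * (1 + (-0.77)(-1.362)) = 1 * 2.04874 = 2.04874
  c_1 = sigma^2 theta_1 = 1 * (-0.77) = -0.77
  c_2 = 0
Equations for k = 0, 1, 2 (AR order 2, c_2 = 0):
  (E0) gamma(0) = phi_1 gamma(1) + phi_2 gamma(2) + c_0
  (E1) gamma(1) = phi_1 gamma(0) + phi_2 gamma(1) + c_1
  (E2) gamma(2) = phi_1 gamma(1) + phi_2 gamma(0)
From (E1): gamma(1) = A gamma(0) + B with
  A = phi_1 / (1 - phi_2) = -0.592 / 1.207 = -0.490472,   B = c_1 / (1 - phi_2) = -0.77 / 1.207 = -0.637945.
Insert (E2) into (E0): gamma(0) (1 - phi_2^2) = phi_1 (1 + phi_2) gamma(1) + c_0.
  phi_1 (1 + phi_2) = (-0.592)(0.793) = -0.469456,   1 - phi_2^2 = 0.957151.
Replace gamma(1) by A gamma(0) + B and collect gamma(0):
  gamma(0) [0.957151 - (-0.469456)(-0.490472)] = (-0.469456)(-0.637945) + 2.04874
  gamma(0) * 0.726896 = 2.348227
  gamma(0) = 2.348227 / 0.726896 = 3.230486.
  gamma(1) = A gamma(0) + B = (-0.490472)(3.230486) + (-0.637945) = -2.222409.
  gamma(2) = phi_1 gamma(1) + phi_2 gamma(0) = (-0.592)(-2.222409) + (-0.207)(3.230486) = 0.646956.
Therefore gamma(2) = 0.6470 (to 4 decimal places).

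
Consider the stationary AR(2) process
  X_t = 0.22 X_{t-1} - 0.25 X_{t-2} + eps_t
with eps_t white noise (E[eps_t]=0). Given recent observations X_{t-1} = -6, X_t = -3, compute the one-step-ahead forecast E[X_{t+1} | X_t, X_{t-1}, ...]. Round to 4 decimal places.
E[X_{t+1} \mid \mathcal F_t] = 0.8400

For an AR(p) model X_t = c + sum_i phi_i X_{t-i} + eps_t, the
one-step-ahead conditional mean is
  E[X_{t+1} | X_t, ...] = c + sum_i phi_i X_{t+1-i}.
Substitute known values:
  E[X_{t+1} | ...] = (0.22) * (-3) + (-0.25) * (-6)
                   = 0.8400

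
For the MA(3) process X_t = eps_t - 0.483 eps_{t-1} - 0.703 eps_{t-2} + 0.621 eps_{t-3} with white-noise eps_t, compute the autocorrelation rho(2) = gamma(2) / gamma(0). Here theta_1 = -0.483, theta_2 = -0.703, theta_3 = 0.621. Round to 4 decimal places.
\rho(2) = -0.4746

For an MA(q) process with theta_0 = 1, the autocovariance is
  gamma(k) = sigma^2 * sum_{i=0..q-k} theta_i * theta_{i+k},
and rho(k) = gamma(k) / gamma(0). Sigma^2 cancels.
  numerator   = (1)*(-0.703) + (-0.483)*(0.621) = -1.002943.
  denominator = (1)^2 + (-0.483)^2 + (-0.703)^2 + (0.621)^2 = 2.113139.
  rho(2) = -1.002943 / 2.113139 = -0.4746.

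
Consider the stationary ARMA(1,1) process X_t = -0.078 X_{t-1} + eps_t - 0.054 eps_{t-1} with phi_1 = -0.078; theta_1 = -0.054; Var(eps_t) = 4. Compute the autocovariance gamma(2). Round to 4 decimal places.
\gamma(2) = 0.0416

Multiply the model equation by X_{t-k} and take expectations. With theta_0 = psi_0 = 1 and psi_j the MA(infinity) weights, this gives
  gamma(k) - sum_i phi_i gamma(k-i) = c_k,
  c_k = sigma^2 * sum_{j=k..q} theta_j psi_{j-k}   (c_k = 0 for k > q),
using gamma(-m) = gamma(m).
psi-weights needed (psi_j = theta_j + sum_i phi_i psi_{j-i}):
  psi_1 = theta_1 + phi_1 = -0.054 + (-0.078) = -0.132
Right-hand sides:
  c_0 = sigma^2 (1 + theta_1 psi_1) = 4 * (1 + (-0.054)(-0.132)) = 4 * 1.007128 = 4.028512
  c_1 = sigma^2 theta_1 = 4 * (-0.054) = -0.216
  c_2 = 0
Equations for k = 0 and k = 1 (AR order 1):
  gamma(0) = phi_1 gamma(1) + c_0
  gamma(1) = phi_1 gamma(0) + c_1
Substituting the second into the first: gamma(0) (1 - phi_1^2) = c_0 + phi_1 c_1, so
  gamma(0) = (c_0 + phi_1 c_1) / (1 - phi_1^2) = (4.028512 + (-0.078)(-0.216)) / (1 - (-0.078)^2) = 4.04536 / 0.993916 = 4.070123.
  gamma(1) = phi_1 gamma(0) + c_1 = (-0.078)(4.070123) + (-0.216) = -0.53347.
For k = 2 (> q): gamma(2) = phi_1 gamma(1) = (-0.078)(-0.53347) = 0.041611.
Therefore gamma(2) = 0.0416 (to 4 decimal places).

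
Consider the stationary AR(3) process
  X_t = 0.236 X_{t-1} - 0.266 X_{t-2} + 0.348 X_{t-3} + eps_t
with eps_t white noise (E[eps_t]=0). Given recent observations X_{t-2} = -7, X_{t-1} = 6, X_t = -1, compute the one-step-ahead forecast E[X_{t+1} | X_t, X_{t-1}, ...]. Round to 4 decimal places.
E[X_{t+1} \mid \mathcal F_t] = -4.2680

For an AR(p) model X_t = c + sum_i phi_i X_{t-i} + eps_t, the
one-step-ahead conditional mean is
  E[X_{t+1} | X_t, ...] = c + sum_i phi_i X_{t+1-i}.
Substitute known values:
  E[X_{t+1} | ...] = (0.236) * (-1) + (-0.266) * (6) + (0.348) * (-7)
                   = -4.2680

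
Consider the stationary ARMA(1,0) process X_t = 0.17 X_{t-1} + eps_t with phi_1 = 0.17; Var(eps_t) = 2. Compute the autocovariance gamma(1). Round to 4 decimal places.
\gamma(1) = 0.3501

Multiply the model equation by X_{t-k} and take expectations. With theta_0 = psi_0 = 1 and psi_j the MA(infinity) weights, this gives
  gamma(k) - sum_i phi_i gamma(k-i) = c_k,
  c_k = sigma^2 * sum_{j=k..q} theta_j psi_{j-k}   (c_k = 0 for k > q),
using gamma(-m) = gamma(m).
Pure AR (q = 0): c_0 = sigma^2 = 2, c_k = 0 for k >= 1.
Equations for k = 0 and k = 1 (AR order 1):
  gamma(0) = phi_1 gamma(1) + c_0
  gamma(1) = phi_1 gamma(0) + c_1
Substituting the second into the first: gamma(0) (1 - phi_1^2) = c_0 + phi_1 c_1, so
  gamma(0) = c_0 / (1 - phi_1^2) = 2 / (1 - (0.17)^2) = 2 / 0.9711 = 2.05952.
  gamma(1) = phi_1 gamma(0) = (0.17)(2.05952) = 0.350118.
Therefore gamma(1) = 0.3501 (to 4 decimal places).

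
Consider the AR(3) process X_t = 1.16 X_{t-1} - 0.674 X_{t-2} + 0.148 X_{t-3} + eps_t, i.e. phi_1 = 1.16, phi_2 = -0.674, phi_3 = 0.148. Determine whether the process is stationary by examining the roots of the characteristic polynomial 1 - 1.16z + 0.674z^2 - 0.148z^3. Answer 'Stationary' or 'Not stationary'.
\text{Stationary}

The AR(p) characteristic polynomial is P(z) = 1 - 1.16z + 0.674z^2 - 0.148z^3.
Stationarity requires all roots to lie outside the unit circle, i.e. |z| > 1 for every root.
Degree 3: look for a simple real root z0 first, then factor out (1 - z/z0) and solve the remaining quadratic.
Testing z0 = 2.5: P(2.5) = 1 + (-1.16)(2.5) + (0.674)(2.5)^2 + (-0.148)(2.5)^3
  = 1 + (-2.9) + (4.2125) + (-2.3125) = 0.  So z_0 = 2.5 is a root, |z_0| = 2.5.
Divide out the factor (1 - 0.4 z) = (1 - z/z0) (since 1/z0 = 0.4):
  P(z) = (1 - 0.4 z)(1 + (-0.76) z + (0.37) z^2)
  [check: z-coef -0.76 - (0.4) = -1.16; z^2-coef 0.37 - (0.4)(-0.76) = 0.674; z^3-coef -(0.4)(0.37) = -0.148.]
Remaining roots from the quadratic factor 1 + (-0.76) z + (0.37) z^2:
  Set 1 + (-0.76) z + (0.37) z^2 = 0, i.e. a z^2 + b z + c = 0 with a = 0.37, b = -0.76, c = 1.
  Discriminant D = b^2 - 4ac = (-0.76)^2 - 4*(0.37)*1 = 0.5776 - (1.48) = -0.9024.
  D < 0, so the roots are the complex-conjugate pair z = (-b +/- i sqrt(-D)) / (2a) = 1.027 +/- 1.2837i.
  For a conjugate pair |z|^2 = z * conj(z) = (product of roots) = c/a = 1/(0.37) = 2.702703, so |z| = sqrt(2.702703) = 1.644 for both roots.
Moduli of all roots: 2.5000, 1.6440, 1.6440.
All moduli strictly greater than 1? Yes.
Verdict: Stationary.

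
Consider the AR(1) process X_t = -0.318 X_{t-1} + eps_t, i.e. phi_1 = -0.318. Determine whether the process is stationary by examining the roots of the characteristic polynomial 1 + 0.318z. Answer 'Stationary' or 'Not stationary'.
\text{Stationary}

The AR(p) characteristic polynomial is P(z) = 1 + 0.318z.
Stationarity requires all roots to lie outside the unit circle, i.e. |z| > 1 for every root.
This is linear in z: 1 + (0.318) z = 0  =>  z = -1/(0.318) = -3.144654,  |z| = 3.144654.
Moduli of all roots: 3.1447.
All moduli strictly greater than 1? Yes.
Verdict: Stationary.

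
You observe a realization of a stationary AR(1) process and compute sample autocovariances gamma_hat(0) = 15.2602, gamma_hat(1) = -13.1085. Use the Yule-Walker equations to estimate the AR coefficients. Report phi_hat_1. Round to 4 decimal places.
\hat\phi_{1} = -0.8590

The Yule-Walker equations for an AR(p) process read, in matrix form,
  Gamma_p phi = r_p,   with   (Gamma_p)_{ij} = gamma(|i - j|),
                       (r_p)_i = gamma(i),   i,j = 1..p.
Substitute the sample gammas (Toeplitz matrix and right-hand side of size 1):
  Gamma_p = [[15.2602]]
  r_p     = [-13.1085]
With p = 1 this is the single equation gamma(0) phi_1 = gamma(1):
  phi_hat_1 = gamma(1) / gamma(0) = -13.1085 / 15.2602 = -0.8590.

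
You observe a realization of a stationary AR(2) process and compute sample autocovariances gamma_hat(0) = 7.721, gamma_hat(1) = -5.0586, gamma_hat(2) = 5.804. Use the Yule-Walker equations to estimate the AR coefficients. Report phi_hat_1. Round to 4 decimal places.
\hat\phi_{1} = -0.2850

The Yule-Walker equations for an AR(p) process read, in matrix form,
  Gamma_p phi = r_p,   with   (Gamma_p)_{ij} = gamma(|i - j|),
                       (r_p)_i = gamma(i),   i,j = 1..p.
Substitute the sample gammas (Toeplitz matrix and right-hand side of size 2):
  Gamma_p = [[7.721, -5.0586], [-5.0586, 7.721]]
  r_p     = [-5.0586, 5.804]
Written out:
  7.721 phi_1 - 5.0586 phi_2 = -5.0586
  -5.0586 phi_1 + 7.721 phi_2 = 5.804
Solve by Cramer's rule:
  det = gamma(0)^2 - gamma(1)^2 = (7.721)^2 - (-5.0586)^2 = 59.613841 - 25.58943396 = 34.02440704
  phi_hat_1 = [gamma(1) gamma(0) - gamma(1) gamma(2)] / det = [(-5.0586)(7.721) - (-5.0586)(5.804)] / 34.02440704 = -9.6973362 / 34.02440704 = -0.285
  phi_hat_2 = [gamma(0) gamma(2) - gamma(1)^2] / det = [(7.721)(5.804) - (-5.0586)^2] / 34.02440704 = 19.22325004 / 34.02440704 = 0.565
So phi_hat = [-0.2850, 0.5650].
Therefore phi_hat_1 = -0.2850.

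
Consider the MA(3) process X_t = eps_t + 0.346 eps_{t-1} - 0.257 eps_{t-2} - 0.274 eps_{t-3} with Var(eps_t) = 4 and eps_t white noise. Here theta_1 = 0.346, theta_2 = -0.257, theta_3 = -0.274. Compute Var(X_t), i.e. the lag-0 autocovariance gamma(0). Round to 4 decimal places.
\gamma(0) = 5.0434

For an MA(q) process X_t = eps_t + sum_i theta_i eps_{t-i} with
Var(eps_t) = sigma^2, the variance is
  gamma(0) = sigma^2 * (1 + sum_i theta_i^2).
  sum_i theta_i^2 = (0.346)^2 + (-0.257)^2 + (-0.274)^2 = 0.119716 + 0.066049 + 0.075076 = 0.260841.
  gamma(0) = 4 * (1 + 0.260841) = 4 * 1.260841 = 5.043364, which rounds to 5.0434.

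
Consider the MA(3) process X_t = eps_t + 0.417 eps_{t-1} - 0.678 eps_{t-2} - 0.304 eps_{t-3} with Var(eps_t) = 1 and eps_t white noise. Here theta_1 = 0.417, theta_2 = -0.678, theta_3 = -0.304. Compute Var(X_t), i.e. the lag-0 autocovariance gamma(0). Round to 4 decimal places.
\gamma(0) = 1.7260

For an MA(q) process X_t = eps_t + sum_i theta_i eps_{t-i} with
Var(eps_t) = sigma^2, the variance is
  gamma(0) = sigma^2 * (1 + sum_i theta_i^2).
  sum_i theta_i^2 = (0.417)^2 + (-0.678)^2 + (-0.304)^2 = 0.173889 + 0.459684 + 0.092416 = 0.725989.
  gamma(0) = 1 * (1 + 0.725989) = 1 * 1.725989 = 1.725989, which rounds to 1.7260.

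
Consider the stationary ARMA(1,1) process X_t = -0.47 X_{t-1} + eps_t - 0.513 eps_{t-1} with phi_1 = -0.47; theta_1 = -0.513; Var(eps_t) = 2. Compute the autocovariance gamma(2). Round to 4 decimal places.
\gamma(2) = 1.4720

Multiply the model equation by X_{t-k} and take expectations. With theta_0 = psi_0 = 1 and psi_j the MA(infinity) weights, this gives
  gamma(k) - sum_i phi_i gamma(k-i) = c_k,
  c_k = sigma^2 * sum_{j=k..q} theta_j psi_{j-k}   (c_k = 0 for k > q),
using gamma(-m) = gamma(m).
psi-weights needed (psi_j = theta_j + sum_i phi_i psi_{j-i}):
  psi_1 = theta_1 + phi_1 = -0.513 + (-0.47) = -0.983
Right-hand sides:
  c_0 = sigma^2 (1 + theta_1 psi_1) = 2 * (1 + (-0.513)(-0.983)) = 2 * 1.504279 = 3.008558
  c_1 = sigma^2 theta_1 = 2 * (-0.513) = -1.026
  c_2 = 0
Equations for k = 0 and k = 1 (AR order 1):
  gamma(0) = phi_1 gamma(1) + c_0
  gamma(1) = phi_1 gamma(0) + c_1
Substituting the second into the first: gamma(0) (1 - phi_1^2) = c_0 + phi_1 c_1, so
  gamma(0) = (c_0 + phi_1 c_1) / (1 - phi_1^2) = (3.008558 + (-0.47)(-1.026)) / (1 - (-0.47)^2) = 3.490778 / 0.7791 = 4.480526.
  gamma(1) = phi_1 gamma(0) + c_1 = (-0.47)(4.480526) + (-1.026) = -3.131847.
For k = 2 (> q): gamma(2) = phi_1 gamma(1) = (-0.47)(-3.131847) = 1.471968.
Therefore gamma(2) = 1.4720 (to 4 decimal places).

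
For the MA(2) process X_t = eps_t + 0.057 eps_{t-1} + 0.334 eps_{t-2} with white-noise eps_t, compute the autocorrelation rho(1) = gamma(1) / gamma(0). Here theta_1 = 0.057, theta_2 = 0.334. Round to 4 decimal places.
\rho(1) = 0.0682

For an MA(q) process with theta_0 = 1, the autocovariance is
  gamma(k) = sigma^2 * sum_{i=0..q-k} theta_i * theta_{i+k},
and rho(k) = gamma(k) / gamma(0). Sigma^2 cancels.
  numerator   = (1)*(0.057) + (0.057)*(0.334) = 0.076038.
  denominator = (1)^2 + (0.057)^2 + (0.334)^2 = 1.114805.
  rho(1) = 0.076038 / 1.114805 = 0.0682.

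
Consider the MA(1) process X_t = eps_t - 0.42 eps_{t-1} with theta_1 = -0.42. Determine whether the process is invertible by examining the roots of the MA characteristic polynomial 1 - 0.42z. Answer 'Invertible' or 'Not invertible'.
\text{Invertible}

The MA(q) characteristic polynomial is P(z) = 1 - 0.42z.
Invertibility requires all roots to lie outside the unit circle, i.e. |z| > 1 for every root.
This is linear in z: 1 + (-0.42) z = 0  =>  z = -1/(-0.42) = 2.380952,  |z| = 2.380952.
Moduli of all roots: 2.3810.
All moduli strictly greater than 1? Yes.
Verdict: Invertible.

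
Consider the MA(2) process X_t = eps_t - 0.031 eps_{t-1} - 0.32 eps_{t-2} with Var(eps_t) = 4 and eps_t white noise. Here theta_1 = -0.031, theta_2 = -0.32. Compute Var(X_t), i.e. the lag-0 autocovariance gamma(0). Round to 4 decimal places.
\gamma(0) = 4.4134

For an MA(q) process X_t = eps_t + sum_i theta_i eps_{t-i} with
Var(eps_t) = sigma^2, the variance is
  gamma(0) = sigma^2 * (1 + sum_i theta_i^2).
  sum_i theta_i^2 = (-0.031)^2 + (-0.32)^2 = 0.000961 + 0.1024 = 0.103361.
  gamma(0) = 4 * (1 + 0.103361) = 4 * 1.103361 = 4.413444, which rounds to 4.4134.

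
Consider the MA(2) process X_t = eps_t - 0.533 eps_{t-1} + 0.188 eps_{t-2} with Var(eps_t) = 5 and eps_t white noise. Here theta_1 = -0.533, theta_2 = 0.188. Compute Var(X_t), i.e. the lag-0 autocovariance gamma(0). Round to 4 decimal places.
\gamma(0) = 6.5972

For an MA(q) process X_t = eps_t + sum_i theta_i eps_{t-i} with
Var(eps_t) = sigma^2, the variance is
  gamma(0) = sigma^2 * (1 + sum_i theta_i^2).
  sum_i theta_i^2 = (-0.533)^2 + (0.188)^2 = 0.284089 + 0.035344 = 0.319433.
  gamma(0) = 5 * (1 + 0.319433) = 5 * 1.319433 = 6.597165, which rounds to 6.5972.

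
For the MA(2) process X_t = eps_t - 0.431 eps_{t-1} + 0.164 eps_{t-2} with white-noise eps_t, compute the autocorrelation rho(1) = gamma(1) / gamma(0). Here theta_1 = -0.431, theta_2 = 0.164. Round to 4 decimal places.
\rho(1) = -0.4137

For an MA(q) process with theta_0 = 1, the autocovariance is
  gamma(k) = sigma^2 * sum_{i=0..q-k} theta_i * theta_{i+k},
and rho(k) = gamma(k) / gamma(0). Sigma^2 cancels.
  numerator   = (1)*(-0.431) + (-0.431)*(0.164) = -0.501684.
  denominator = (1)^2 + (-0.431)^2 + (0.164)^2 = 1.212657.
  rho(1) = -0.501684 / 1.212657 = -0.4137.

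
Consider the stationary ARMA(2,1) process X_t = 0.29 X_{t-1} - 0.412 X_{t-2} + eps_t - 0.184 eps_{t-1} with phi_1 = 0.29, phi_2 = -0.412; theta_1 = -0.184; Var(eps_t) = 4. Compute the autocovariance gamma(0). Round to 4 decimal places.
\gamma(0) = 4.8201

Multiply the model equation by X_{t-k} and take expectations. With theta_0 = psi_0 = 1 and psi_j the MA(infinity) weights, this gives
  gamma(k) - sum_i phi_i gamma(k-i) = c_k,
  c_k = sigma^2 * sum_{j=k..q} theta_j psi_{j-k}   (c_k = 0 for k > q),
using gamma(-m) = gamma(m).
psi-weights needed (psi_j = theta_j + sum_i phi_i psi_{j-i}):
  psi_1 = theta_1 + phi_1 = -0.184 + (0.29) = 0.106
Right-hand sides:
  c_0 = sigma^2 (1 + theta_1 psi_1) = 4 * (1 + (-0.184)(0.106)) = 4 * 0.980496 = 3.921984
  c_1 = sigma^2 theta_1 = 4 * (-0.184) = -0.736
  c_2 = 0
Equations for k = 0, 1, 2 (AR order 2, c_2 = 0):
  (E0) gamma(0) = phi_1 gamma(1) + phi_2 gamma(2) + c_0
  (E1) gamma(1) = phi_1 gamma(0) + phi_2 gamma(1) + c_1
  (E2) gamma(2) = phi_1 gamma(1) + phi_2 gamma(0)
From (E1): gamma(1) = A gamma(0) + B with
  A = phi_1 / (1 - phi_2) = 0.29 / 1.412 = 0.205382,   B = c_1 / (1 - phi_2) = -0.736 / 1.412 = -0.521246.
Insert (E2) into (E0): gamma(0) (1 - phi_2^2) = phi_1 (1 + phi_2) gamma(1) + c_0.
  phi_1 (1 + phi_2) = (0.29)(0.588) = 0.17052,   1 - phi_2^2 = 0.830256.
Replace gamma(1) by A gamma(0) + B and collect gamma(0):
  gamma(0) [0.830256 - (0.17052)(0.205382)] = (0.17052)(-0.521246) + 3.921984
  gamma(0) * 0.795234 = 3.833101
  gamma(0) = 3.833101 / 0.795234 = 4.820091.
Therefore gamma(0) = 4.8201 (to 4 decimal places).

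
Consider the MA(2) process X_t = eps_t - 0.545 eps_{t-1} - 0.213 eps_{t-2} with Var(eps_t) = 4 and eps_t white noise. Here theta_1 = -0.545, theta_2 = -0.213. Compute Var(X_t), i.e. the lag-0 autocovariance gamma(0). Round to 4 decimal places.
\gamma(0) = 5.3696

For an MA(q) process X_t = eps_t + sum_i theta_i eps_{t-i} with
Var(eps_t) = sigma^2, the variance is
  gamma(0) = sigma^2 * (1 + sum_i theta_i^2).
  sum_i theta_i^2 = (-0.545)^2 + (-0.213)^2 = 0.297025 + 0.045369 = 0.342394.
  gamma(0) = 4 * (1 + 0.342394) = 4 * 1.342394 = 5.369576, which rounds to 5.3696.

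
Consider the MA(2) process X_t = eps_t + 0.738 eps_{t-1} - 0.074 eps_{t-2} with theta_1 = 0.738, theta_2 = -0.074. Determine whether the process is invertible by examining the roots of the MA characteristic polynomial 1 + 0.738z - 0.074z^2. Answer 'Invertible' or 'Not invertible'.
\text{Invertible}

The MA(q) characteristic polynomial is P(z) = 1 + 0.738z - 0.074z^2.
Invertibility requires all roots to lie outside the unit circle, i.e. |z| > 1 for every root.
Set 1 + (0.738) z + (-0.074) z^2 = 0, i.e. a z^2 + b z + c = 0 with a = -0.074, b = 0.738, c = 1.
Discriminant D = b^2 - 4ac = (0.738)^2 - 4*(-0.074)*1 = 0.544644 - (-0.296) = 0.840644.
D >= 0, so the roots are real: z = (-b +/- sqrt(D)) / (2a) = (-0.738 +/- 0.916866) / (-0.148).
  z_1 = (-0.738 + 0.916866) / (-0.148) = -1.2086,   |z_1| = 1.2086.
  z_2 = (-0.738 - 0.916866) / (-0.148) = 11.1815,   |z_2| = 11.1815.
Moduli of all roots: 1.2086, 11.1815.
All moduli strictly greater than 1? Yes.
Verdict: Invertible.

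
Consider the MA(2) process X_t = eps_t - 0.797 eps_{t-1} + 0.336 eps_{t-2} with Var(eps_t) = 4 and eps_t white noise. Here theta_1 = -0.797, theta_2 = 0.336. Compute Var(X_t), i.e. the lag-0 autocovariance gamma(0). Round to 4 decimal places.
\gamma(0) = 6.9924

For an MA(q) process X_t = eps_t + sum_i theta_i eps_{t-i} with
Var(eps_t) = sigma^2, the variance is
  gamma(0) = sigma^2 * (1 + sum_i theta_i^2).
  sum_i theta_i^2 = (-0.797)^2 + (0.336)^2 = 0.635209 + 0.112896 = 0.748105.
  gamma(0) = 4 * (1 + 0.748105) = 4 * 1.748105 = 6.99242, which rounds to 6.9924.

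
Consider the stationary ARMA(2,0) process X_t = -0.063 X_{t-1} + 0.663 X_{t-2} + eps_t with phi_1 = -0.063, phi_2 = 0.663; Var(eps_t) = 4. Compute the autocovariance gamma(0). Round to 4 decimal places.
\gamma(0) = 7.3958

Multiply the model equation by X_{t-k} and take expectations. With theta_0 = psi_0 = 1 and psi_j the MA(infinity) weights, this gives
  gamma(k) - sum_i phi_i gamma(k-i) = c_k,
  c_k = sigma^2 * sum_{j=k..q} theta_j psi_{j-k}   (c_k = 0 for k > q),
using gamma(-m) = gamma(m).
Pure AR (q = 0): c_0 = sigma^2 = 4, c_k = 0 for k >= 1.
Equations for k = 0, 1, 2 (AR order 2, c_2 = 0):
  (E0) gamma(0) = phi_1 gamma(1) + phi_2 gamma(2) + c_0
  (E1) gamma(1) = phi_1 gamma(0) + phi_2 gamma(1) + c_1
  (E2) gamma(2) = phi_1 gamma(1) + phi_2 gamma(0)
From (E1): gamma(1) = A gamma(0) + B with
  A = phi_1 / (1 - phi_2) = -0.063 / 0.337 = -0.186944,   B = c_1 / (1 - phi_2) = 0 / 0.337 = 0.
Insert (E2) into (E0): gamma(0) (1 - phi_2^2) = phi_1 (1 + phi_2) gamma(1) + c_0.
  phi_1 (1 + phi_2) = (-0.063)(1.663) = -0.104769,   1 - phi_2^2 = 0.560431.
Replace gamma(1) by A gamma(0) + B and collect gamma(0):
  gamma(0) [0.560431 - (-0.104769)(-0.186944)] = c_0 = 4
  gamma(0) * 0.540845 = 4
  gamma(0) = 4 / 0.540845 = 7.395833.
Therefore gamma(0) = 7.3958 (to 4 decimal places).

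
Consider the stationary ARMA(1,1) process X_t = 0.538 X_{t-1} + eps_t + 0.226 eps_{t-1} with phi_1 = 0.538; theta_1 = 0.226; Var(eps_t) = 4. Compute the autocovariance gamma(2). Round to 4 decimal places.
\gamma(2) = 2.5952

Multiply the model equation by X_{t-k} and take expectations. With theta_0 = psi_0 = 1 and psi_j the MA(infinity) weights, this gives
  gamma(k) - sum_i phi_i gamma(k-i) = c_k,
  c_k = sigma^2 * sum_{j=k..q} theta_j psi_{j-k}   (c_k = 0 for k > q),
using gamma(-m) = gamma(m).
psi-weights needed (psi_j = theta_j + sum_i phi_i psi_{j-i}):
  psi_1 = theta_1 + phi_1 = 0.226 + (0.538) = 0.764
Right-hand sides:
  c_0 = sigma^2 (1 + theta_1 psi_1) = 4 * (1 + (0.226)(0.764)) = 4 * 1.172664 = 4.690656
  c_1 = sigma^2 theta_1 = 4 * (0.226) = 0.904
  c_2 = 0
Equations for k = 0 and k = 1 (AR order 1):
  gamma(0) = phi_1 gamma(1) + c_0
  gamma(1) = phi_1 gamma(0) + c_1
Substituting the second into the first: gamma(0) (1 - phi_1^2) = c_0 + phi_1 c_1, so
  gamma(0) = (c_0 + phi_1 c_1) / (1 - phi_1^2) = (4.690656 + (0.538)(0.904)) / (1 - (0.538)^2) = 5.177008 / 0.710556 = 7.285855.
  gamma(1) = phi_1 gamma(0) + c_1 = (0.538)(7.285855) + (0.904) = 4.82379.
For k = 2 (> q): gamma(2) = phi_1 gamma(1) = (0.538)(4.82379) = 2.595199.
Therefore gamma(2) = 2.5952 (to 4 decimal places).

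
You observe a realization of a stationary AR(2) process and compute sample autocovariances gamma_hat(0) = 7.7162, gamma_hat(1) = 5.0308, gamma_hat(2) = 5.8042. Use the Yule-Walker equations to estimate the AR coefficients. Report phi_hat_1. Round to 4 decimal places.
\hat\phi_{1} = 0.2810

The Yule-Walker equations for an AR(p) process read, in matrix form,
  Gamma_p phi = r_p,   with   (Gamma_p)_{ij} = gamma(|i - j|),
                       (r_p)_i = gamma(i),   i,j = 1..p.
Substitute the sample gammas (Toeplitz matrix and right-hand side of size 2):
  Gamma_p = [[7.7162, 5.0308], [5.0308, 7.7162]]
  r_p     = [5.0308, 5.8042]
Written out:
  7.7162 phi_1 + 5.0308 phi_2 = 5.0308
  5.0308 phi_1 + 7.7162 phi_2 = 5.8042
Solve by Cramer's rule:
  det = gamma(0)^2 - gamma(1)^2 = (7.7162)^2 - (5.0308)^2 = 59.53974244 - 25.30894864 = 34.2307938
  phi_hat_1 = [gamma(1) gamma(0) - gamma(1) gamma(2)] / det = [(5.0308)(7.7162) - (5.0308)(5.8042)] / 34.2307938 = 9.6188896 / 34.2307938 = 0.281
  phi_hat_2 = [gamma(0) gamma(2) - gamma(1)^2] / det = [(7.7162)(5.8042) - (5.0308)^2] / 34.2307938 = 19.4774194 / 34.2307938 = 0.569
So phi_hat = [0.2810, 0.5690].
Therefore phi_hat_1 = 0.2810.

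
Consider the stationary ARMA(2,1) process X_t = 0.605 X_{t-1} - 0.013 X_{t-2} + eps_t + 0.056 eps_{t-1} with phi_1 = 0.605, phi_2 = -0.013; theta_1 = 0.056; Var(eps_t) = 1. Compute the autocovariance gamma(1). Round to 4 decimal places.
\gamma(1) = 1.0488

Multiply the model equation by X_{t-k} and take expectations. With theta_0 = psi_0 = 1 and psi_j the MA(infinity) weights, this gives
  gamma(k) - sum_i phi_i gamma(k-i) = c_k,
  c_k = sigma^2 * sum_{j=k..q} theta_j psi_{j-k}   (c_k = 0 for k > q),
using gamma(-m) = gamma(m).
psi-weights needed (psi_j = theta_j + sum_i phi_i psi_{j-i}):
  psi_1 = theta_1 + phi_1 = 0.056 + (0.605) = 0.661
Right-hand sides:
  c_0 = sigma^2 (1 + theta_1 psi_1) = 1 * (1 + (0.056)(0.661)) = 1 * 1.037016 = 1.037016
  c_1 = sigma^2 theta_1 = 1 * (0.056) = 0.056
  c_2 = 0
Equations for k = 0, 1, 2 (AR order 2, c_2 = 0):
  (E0) gamma(0) = phi_1 gamma(1) + phi_2 gamma(2) + c_0
  (E1) gamma(1) = phi_1 gamma(0) + phi_2 gamma(1) + c_1
  (E2) gamma(2) = phi_1 gamma(1) + phi_2 gamma(0)
From (E1): gamma(1) = A gamma(0) + B with
  A = phi_1 / (1 - phi_2) = 0.605 / 1.013 = 0.597236,   B = c_1 / (1 - phi_2) = 0.056 / 1.013 = 0.055281.
Insert (E2) into (E0): gamma(0) (1 - phi_2^2) = phi_1 (1 + phi_2) gamma(1) + c_0.
  phi_1 (1 + phi_2) = (0.605)(0.987) = 0.597135,   1 - phi_2^2 = 0.999831.
Replace gamma(1) by A gamma(0) + B and collect gamma(0):
  gamma(0) [0.999831 - (0.597135)(0.597236)] = (0.597135)(0.055281) + 1.037016
  gamma(0) * 0.643201 = 1.070026
  gamma(0) = 1.070026 / 0.643201 = 1.663597.
  gamma(1) = A gamma(0) + B = (0.597236)(1.663597) + (0.055281) = 1.048841.
Therefore gamma(1) = 1.0488 (to 4 decimal places).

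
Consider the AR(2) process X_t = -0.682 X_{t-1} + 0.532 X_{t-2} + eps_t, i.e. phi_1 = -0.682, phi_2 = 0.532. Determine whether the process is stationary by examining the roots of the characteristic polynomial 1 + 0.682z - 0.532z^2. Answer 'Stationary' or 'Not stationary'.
\text{Not stationary}

The AR(p) characteristic polynomial is P(z) = 1 + 0.682z - 0.532z^2.
Stationarity requires all roots to lie outside the unit circle, i.e. |z| > 1 for every root.
Set 1 + (0.682) z + (-0.532) z^2 = 0, i.e. a z^2 + b z + c = 0 with a = -0.532, b = 0.682, c = 1.
Discriminant D = b^2 - 4ac = (0.682)^2 - 4*(-0.532)*1 = 0.465124 - (-2.128) = 2.593124.
D >= 0, so the roots are real: z = (-b +/- sqrt(D)) / (2a) = (-0.682 +/- 1.610318) / (-1.064).
  z_1 = (-0.682 + 1.610318) / (-1.064) = -0.8725,   |z_1| = 0.8725.
  z_2 = (-0.682 - 1.610318) / (-1.064) = 2.1544,   |z_2| = 2.1544.
Moduli of all roots: 0.8725, 2.1544.
All moduli strictly greater than 1? No.
Verdict: Not stationary.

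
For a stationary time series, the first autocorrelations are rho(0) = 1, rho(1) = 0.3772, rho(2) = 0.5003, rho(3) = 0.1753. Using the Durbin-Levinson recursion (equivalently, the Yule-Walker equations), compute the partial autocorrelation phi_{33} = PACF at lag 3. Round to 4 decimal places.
\phi_{33} = -0.1300

The PACF at lag k is phi_{kk}, the last component of the solution
to the Yule-Walker system G_k phi = r_k where
  (G_k)_{ij} = rho(|i - j|), (r_k)_i = rho(i), i,j = 1..k.
Equivalently, Durbin-Levinson gives phi_{kk} iteratively:
  phi_{11} = rho(1)
  phi_{kk} = [rho(k) - sum_{j=1..k-1} phi_{k-1,j} rho(k-j)]
            / [1 - sum_{j=1..k-1} phi_{k-1,j} rho(j)],
  phi_{k,j} = phi_{k-1,j} - phi_{kk} phi_{k-1,k-j},  j = 1..k-1.
Step k = 1:
  phi_11 = rho(1) = 0.3772.
Step k = 2:
  phi_22 = [rho(2) - phi_11 rho(1)] / [1 - phi_11 rho(1)] = [0.5003 - (0.3772)(0.3772)] / [1 - (0.3772)(0.3772)]
         = 0.35802016 / 0.85772016 = 0.417409.
  Update: phi_21 = phi_11 - phi_22 phi_11 = 0.3772 - (0.417409)(0.3772) = 0.219753.
Step k = 3:
  phi_33 = [rho(3) - phi_21 rho(2) - phi_22 rho(1)] / [1 - phi_21 rho(1) - phi_22 rho(2)]
    numerator   = 0.1753 - (0.219753)(0.5003) - (0.417409)(0.3772) = -0.09208927
    denominator = 1 - (0.219753)(0.3772) - (0.417409)(0.5003) = 0.7082793
  phi_33 = -0.09208927 / 0.7082793 = -0.13.
Therefore phi_{33} = -0.1300.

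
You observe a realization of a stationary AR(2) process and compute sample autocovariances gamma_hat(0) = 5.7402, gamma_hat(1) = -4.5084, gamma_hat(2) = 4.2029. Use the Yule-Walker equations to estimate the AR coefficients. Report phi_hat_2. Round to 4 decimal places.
\hat\phi_{2} = 0.3010

The Yule-Walker equations for an AR(p) process read, in matrix form,
  Gamma_p phi = r_p,   with   (Gamma_p)_{ij} = gamma(|i - j|),
                       (r_p)_i = gamma(i),   i,j = 1..p.
Substitute the sample gammas (Toeplitz matrix and right-hand side of size 2):
  Gamma_p = [[5.7402, -4.5084], [-4.5084, 5.7402]]
  r_p     = [-4.5084, 4.2029]
Written out:
  5.7402 phi_1 - 4.5084 phi_2 = -4.5084
  -4.5084 phi_1 + 5.7402 phi_2 = 4.2029
Solve by Cramer's rule:
  det = gamma(0)^2 - gamma(1)^2 = (5.7402)^2 - (-4.5084)^2 = 32.94989604 - 20.32567056 = 12.62422548
  phi_hat_1 = [gamma(1) gamma(0) - gamma(1) gamma(2)] / det = [(-4.5084)(5.7402) - (-4.5084)(4.2029)] / 12.62422548 = -6.93076332 / 12.62422548 = -0.549
  phi_hat_2 = [gamma(0) gamma(2) - gamma(1)^2] / det = [(5.7402)(4.2029) - (-4.5084)^2] / 12.62422548 = 3.79981602 / 12.62422548 = 0.301
So phi_hat = [-0.5490, 0.3010].
Therefore phi_hat_2 = 0.3010.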